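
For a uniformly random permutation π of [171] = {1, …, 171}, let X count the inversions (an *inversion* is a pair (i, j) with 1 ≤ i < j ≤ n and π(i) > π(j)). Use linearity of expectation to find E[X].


Write X = Σ X_I over the C(171, 2) = 14535 pairs i < j, with X_I the indicator of one inversion.
There are 14535 indicators.
For each fixed pair i < j, the values π(i) and π(j) are two distinct elements of {1, …, 171} in uniformly random order; by symmetry P[π(i) > π(j)] = 1/2.
By linearity: E[X] = 14535 · (1/2) = C(171, 2) · (1/2) = 14535/2 = 14535/2 ≈ 7267.500000.

E[X] = 14535/2 = 7267.500000.


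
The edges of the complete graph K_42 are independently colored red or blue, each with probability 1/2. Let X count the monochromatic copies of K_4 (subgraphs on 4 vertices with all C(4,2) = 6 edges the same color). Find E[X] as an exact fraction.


Let X = Σ_S X_S over the C(42, 4) = 111930 subsets S of size 4, where X_S = 1 if the K_4 on S is monochromatic.
For a fixed S, the K_4 on S has C(4, 2) = 6 edges. P[all 6 edges red] = (1/2)^6, and likewise for blue, so P[monochromatic] = 2·(1/2)^6 = 2^{1 − 6} = 1/32.
Summing: E[X] = C(42, 4) · 2^{1 − 6} = 111930 · 1/32 = 55965/16.
Numerically: E[X] ≈ 3497.8125.

E[X] = C(42,4)·2^(1−C(4,2)) = 55965/16 ≈ 3497.8125.


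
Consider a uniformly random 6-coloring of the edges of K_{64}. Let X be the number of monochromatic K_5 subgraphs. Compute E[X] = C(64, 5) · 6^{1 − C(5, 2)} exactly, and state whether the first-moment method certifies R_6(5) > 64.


E[X] = C(64, 5) · 6^{1 − 10} = 7624512 · 6^{−9} = 7624512/10077696.
As a reduced fraction: E[X] = 13237/17496 ≈ 0.7565729.
Is E[X] < 1? YES.
Since E[X] < 1, there exists a 6-coloring of K_{64} with no monochromatic K_5; hence R_6(5) > 64.

E[X] = 13237/17496 ≈ 0.7565729; E[X] < 1, so R_6(5) > 64.


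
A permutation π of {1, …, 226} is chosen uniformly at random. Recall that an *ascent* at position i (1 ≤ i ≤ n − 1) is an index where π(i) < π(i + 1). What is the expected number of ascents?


Write X = Σ X_I over i = 1, …, 225, with X_I the indicator of one ascent.
There are 225 indicators.
For each fixed i, the pair (π(i), π(i+1)) is a uniformly random ordered pair of distinct values from {1, …, 226}; by symmetry P[π(i) < π(i+1)] = 1/2.
By linearity: E[X] = 225 · (1/2) = (226 − 1) · (1/2) = 225/2 ≈ 112.500.

E[X] = 225/2 = 112.500.


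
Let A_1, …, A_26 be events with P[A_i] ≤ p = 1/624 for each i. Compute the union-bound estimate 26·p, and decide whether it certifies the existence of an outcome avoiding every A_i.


Union bound: P[∪_{i=1}^{26} A_i] ≤ Σ_i P[A_i] ≤ 26·p = 26·(1/624) = 1/24.
Numerically: 1/24 ≈ 0.041667.
Is 1/24 < 1? YES.
Since P[∪ A_i] ≤ 1/24 < 1, the complement has P[∩ A_i^c] ≥ 1 − 1/24 = 23/24 > 0, so some outcome avoids every A_i.

26·p = 1/24 ≈ 0.041667; existence CERTIFIED by the union bound.


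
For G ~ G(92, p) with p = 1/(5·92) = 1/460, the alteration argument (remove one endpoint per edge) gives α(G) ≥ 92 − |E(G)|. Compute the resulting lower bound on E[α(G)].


E[|E(G)|] = C(92, 2)·p = 4186 · (1/460) = 91/10.
E[α(G)] ≥ n − E[|E(G)|] = 92 − 91/10 = 829/10.
Numerically: ≈ 82.90000.
(This is only a lower bound; the true E[α(G)] may be larger.)

E[α(G)] ≥ 829/10 ≈ 82.90000.


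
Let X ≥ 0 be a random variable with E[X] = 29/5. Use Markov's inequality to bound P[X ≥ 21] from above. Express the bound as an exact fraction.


μ = E[X] = 29/5, a = 21.
Markov: P[X ≥ 21] ≤ μ/a = (29/5)/21 = 29/105.
Numerically: ≈ 0.2762.
(Since a = 21 > μ = 5.8000, the bound 29/105 is < 1 and informative.)

P[X ≥ 21] ≤ 29/105 ≈ 0.2762.


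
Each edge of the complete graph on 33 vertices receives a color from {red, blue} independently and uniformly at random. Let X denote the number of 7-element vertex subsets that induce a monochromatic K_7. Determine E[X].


Let X = Σ_S X_S over the C(33, 7) = 4272048 subsets S of size 7, where X_S = 1 if the K_7 on S is monochromatic.
For a fixed S, the K_7 on S has C(7, 2) = 21 edges. P[all 21 edges red] = (1/2)^21, and likewise for blue, so P[monochromatic] = 2·(1/2)^21 = 2^{1 − 21} = 1/1048576.
By linearity of expectation: E[X] = C(33, 7) · 2^{1 − 21} = 4272048 · 1/1048576 = 267003/65536.
Numerically: E[X] ≈ 4.07414.

E[X] = C(33,7)·2^(1−C(7,2)) = 267003/65536 ≈ 4.07414.


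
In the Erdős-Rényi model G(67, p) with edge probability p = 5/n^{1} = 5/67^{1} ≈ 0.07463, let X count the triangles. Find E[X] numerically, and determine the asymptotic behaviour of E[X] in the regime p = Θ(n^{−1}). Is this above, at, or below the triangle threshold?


Number of potential triangles: C(67, 3) = 47905.
Each occurs with probability p³ ≈ (0.07463)³ ≈ 4.156096e-04.
By linearity: E[X] = C(67, 3)·p³ ≈ 47905 · 4.156096e-04 ≈ 19.9098.
Here α = 1, so p = 5/n is exactly at the triangle threshold p ~ 1/n. Asymptotically E[X] → c³/6 = 5³/6 = 125/6 ≈ 20.8333, a bounded constant. In this regime the triangle count is asymptotically Poisson(c³/6).

E[X] ≈ 19.9098; in regime p = Θ(1/n^{1}) E[X] stays bounded (at the triangle threshold p ~ 1/n).


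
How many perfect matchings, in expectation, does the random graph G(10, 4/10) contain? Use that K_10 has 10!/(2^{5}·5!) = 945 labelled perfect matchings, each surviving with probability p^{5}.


K_10 has 10!/(2^{5}·5!) = 945 labelled perfect matchings.
For each such perfect matching H, let X_H = 1 if all 5 edges of H are present in G. Then P[X_H = 1] = p^{5} = (2/5)^{5} = 32/3125.
By linearity of expectation: E[X] = Σ_H E[X_H] = 945 · p^{5} = 945 · 32/3125 = 6048/625.
Numerically: E[X] ≈ 9.677.

E[X] = 945 · (2/5)^{5} = 6048/625 ≈ 9.677.


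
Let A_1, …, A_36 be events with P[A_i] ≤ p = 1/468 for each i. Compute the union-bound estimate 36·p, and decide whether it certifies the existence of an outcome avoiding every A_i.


Union bound: P[∪_{i=1}^{36} A_i] ≤ Σ_i P[A_i] ≤ 36·p = 36·(1/468) = 1/13.
Numerically: 1/13 ≈ 0.0769231.
Is 1/13 < 1? YES.
Since P[∪ A_i] ≤ 1/13 < 1, the complement has P[∩ A_i^c] ≥ 1 − 1/13 = 12/13 > 0, so some outcome avoids every A_i.

36·p = 1/13 ≈ 0.0769231; existence CERTIFIED by the union bound.


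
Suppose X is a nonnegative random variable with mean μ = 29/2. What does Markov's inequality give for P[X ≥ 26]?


μ = E[X] = 29/2, a = 26.
Markov: P[X ≥ 26] ≤ μ/a = (29/2)/26 = 29/52.
Numerically: ≈ 0.557692.
(Since a = 26 > μ = 14.500000, the bound 29/52 is < 1 and informative.)

P[X ≥ 26] ≤ 29/52 ≈ 0.557692.


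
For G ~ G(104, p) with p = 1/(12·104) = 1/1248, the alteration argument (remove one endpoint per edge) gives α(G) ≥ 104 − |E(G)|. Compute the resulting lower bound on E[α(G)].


E[|E(G)|] = C(104, 2)·p = 5356 · (1/1248) = 103/24.
E[α(G)] ≥ n − E[|E(G)|] = 104 − 103/24 = 2393/24.
Numerically: ≈ 99.708333.
(This is only a lower bound; the true E[α(G)] may be larger.)

E[α(G)] ≥ 2393/24 ≈ 99.708333.


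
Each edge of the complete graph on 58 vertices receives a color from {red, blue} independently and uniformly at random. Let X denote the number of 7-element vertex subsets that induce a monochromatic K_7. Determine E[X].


Let X = Σ_S X_S over the C(58, 7) = 300674088 subsets S of size 7, where X_S = 1 if the K_7 on S is monochromatic.
For a fixed S, the K_7 on S has C(7, 2) = 21 edges. P[all 21 edges red] = (1/2)^21, and likewise for blue, so P[monochromatic] = 2·(1/2)^21 = 2^{1 − 21} = 1/1048576.
By linearity of expectation: E[X] = C(58, 7) · 2^{1 − 21} = 300674088 · 1/1048576 = 37584261/131072.
Numerically: E[X] ≈ 286.745.

E[X] = C(58,7)·2^(1−C(7,2)) = 37584261/131072 ≈ 286.745.


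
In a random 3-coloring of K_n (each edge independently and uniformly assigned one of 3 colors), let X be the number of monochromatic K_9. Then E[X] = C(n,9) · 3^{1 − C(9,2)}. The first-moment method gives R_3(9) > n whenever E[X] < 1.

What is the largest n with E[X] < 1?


We need C(n, 9) · 3^{1 − 36} < 1, i.e. C(n, 9) < 3^{36 − 1} = 50031545098999707.
Check values of n near the boundary:
  n = 296: C(296, 9) = 42513789098994080; 42513789098994080 < 50031545098999707? YES
  n = 297: C(297, 9) = 43842345008337645; 43842345008337645 < 50031545098999707? YES
  n = 298: C(298, 9) = 45207677551849890; 45207677551849890 < 50031545098999707? YES
  n = 299: C(299, 9) = 46610674441390059; 46610674441390059 < 50031545098999707? YES
  n = 300: C(300, 9) = 48052241692154700; 48052241692154700 < 50031545098999707? YES
  n = 301: C(301, 9) = 49533303936090975; 49533303936090975 < 50031545098999707? YES
  n = 302: C(302, 9) = 51054804739588650; 51054804739588650 < 50031545098999707? NO
The largest n with C(n, 9) < 50031545098999707 is n = 301 (where E[X] = 16511101312030325/16677181699666569 ≈ 0.990). Hence R_3(9) > 301, i.e. R_3(9) ≥ 302.

Largest n = 301; hence R_3(9) > 301.


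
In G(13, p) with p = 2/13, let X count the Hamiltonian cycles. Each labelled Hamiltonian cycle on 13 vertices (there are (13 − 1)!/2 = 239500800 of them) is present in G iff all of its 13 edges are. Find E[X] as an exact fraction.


K_13 has (13 − 1)!/2 = 239500800 labelled Hamiltonian cycles.
For each such Hamiltonian cycle H, let X_H = 1 if all 13 edges of H are present in G. Then P[X_H = 1] = p^{13} = (2/13)^{13} = 8192/302875106592253.
Summing the indicators: E[X] = Σ_H E[X_H] = 239500800 · p^{13} = 239500800 · 8192/302875106592253 = 1961990553600/302875106592253.
Numerically: E[X] ≈ 0.00648.

E[X] = 239500800 · (2/13)^{13} = 1961990553600/302875106592253 ≈ 0.00648.


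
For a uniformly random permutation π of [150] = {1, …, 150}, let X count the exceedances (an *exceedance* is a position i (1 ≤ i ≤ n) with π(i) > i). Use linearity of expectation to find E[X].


Write X = Σ_{i=1}^{150} X_i, where X_i = 1_{π(i) > i}.
For each fixed i, π(i) is uniform over {1, …, 150} (marginal of a uniform permutation), so P[π(i) > i] = (n − i)/n. Summing: Σ_{i=1}^{150} (n − i)/n = (0 + 1 + … + 149)/150 = 150(150 − 1)/(2·150) = (150 − 1)/2.
Hence E[X] = Σ_{i=1}^{150} (150 − i)/150 = 149/2 ≈ 74.500.

E[X] = 149/2 = 74.500.


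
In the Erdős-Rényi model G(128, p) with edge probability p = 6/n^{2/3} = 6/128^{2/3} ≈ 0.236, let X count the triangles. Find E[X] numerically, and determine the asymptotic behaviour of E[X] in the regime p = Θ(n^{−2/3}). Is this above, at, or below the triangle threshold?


Number of potential triangles: C(128, 3) = 341376.
Each occurs with probability p³ ≈ (0.236)³ ≈ 1.31836e-02.
By linearity: E[X] = C(128, 3)·p³ ≈ 341376 · 1.31836e-02 ≈ 4500.563.
Since α = 2/3 < 1, p = c/n^{2/3} ≫ 1/n is above the triangle threshold p ~ 1/n. Asymptotically E[X] ~ (c³/6)·n^{3(1−α)} = (6³/6)·n^{1} → ∞; triangles are abundant w.h.p.

E[X] ≈ 4500.563; in regime p = Θ(1/n^{2/3}) E[X] diverges (above the triangle threshold p ~ 1/n).


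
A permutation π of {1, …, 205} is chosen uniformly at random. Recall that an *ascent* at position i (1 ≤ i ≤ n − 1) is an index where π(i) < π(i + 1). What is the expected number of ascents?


Write X = Σ X_I over i = 1, …, 204, with X_I the indicator of one ascent.
There are 204 indicators.
For each fixed i, the pair (π(i), π(i+1)) is a uniformly random ordered pair of distinct values from {1, …, 205}; by symmetry P[π(i) < π(i+1)] = 1/2.
By linearity: E[X] = 204 · (1/2) = (205 − 1) · (1/2) = 102 ≈ 102.000000.

E[X] = 102 = 102.000000.


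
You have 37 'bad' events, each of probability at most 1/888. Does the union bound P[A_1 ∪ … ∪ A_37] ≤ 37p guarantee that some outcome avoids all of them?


Union bound: P[∪_{i=1}^{37} A_i] ≤ Σ_i P[A_i] ≤ 37·p = 37·(1/888) = 1/24.
Numerically: 1/24 ≈ 0.0416667.
Is 1/24 < 1? YES.
Since P[∪ A_i] ≤ 1/24 < 1, the complement has P[∩ A_i^c] ≥ 1 − 1/24 = 23/24 > 0, so some outcome avoids every A_i.

37·p = 1/24 ≈ 0.0416667; existence CERTIFIED by the union bound.


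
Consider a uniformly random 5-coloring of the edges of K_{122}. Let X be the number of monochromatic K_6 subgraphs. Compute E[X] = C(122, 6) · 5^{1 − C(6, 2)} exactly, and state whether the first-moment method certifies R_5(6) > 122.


E[X] = C(122, 6) · 5^{1 − 15} = 4042116078 · 5^{−14} = 4042116078/6103515625.
As a reduced fraction: E[X] = 4042116078/6103515625 ≈ 0.662260.
Is E[X] < 1? YES.
Since E[X] < 1, there exists a 5-coloring of K_{122} with no monochromatic K_6; hence R_5(6) > 122.

E[X] = 4042116078/6103515625 ≈ 0.662260; E[X] < 1, so R_5(6) > 122.


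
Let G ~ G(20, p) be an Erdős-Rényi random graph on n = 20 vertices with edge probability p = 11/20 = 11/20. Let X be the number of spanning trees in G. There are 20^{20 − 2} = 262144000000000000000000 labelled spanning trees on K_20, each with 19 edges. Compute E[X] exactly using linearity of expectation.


K_20 has 20^{20 − 2} = 262144000000000000000000 labelled spanning trees.
For each such spanning tree H, let X_H = 1 if all 19 edges of H are present in G. Then P[X_H = 1] = p^{19} = (11/20)^{19} = 61159090448414546291/5242880000000000000000000.
Summing the indicators: E[X] = Σ_H E[X_H] = 262144000000000000000000 · p^{19} = 262144000000000000000000 · 61159090448414546291/5242880000000000000000000 = 61159090448414546291/20.
Numerically: E[X] ≈ 3.05795e+18.

E[X] = 262144000000000000000000 · (11/20)^{19} = 61159090448414546291/20 ≈ 3.05795e+18.


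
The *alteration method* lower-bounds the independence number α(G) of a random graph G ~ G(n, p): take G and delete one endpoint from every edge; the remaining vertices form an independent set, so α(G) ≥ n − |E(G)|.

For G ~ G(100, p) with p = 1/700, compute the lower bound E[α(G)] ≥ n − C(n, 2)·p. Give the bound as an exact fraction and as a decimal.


E[|E(G)|] = C(100, 2)·p = 4950 · (1/700) = 99/14.
E[α(G)] ≥ n − E[|E(G)|] = 100 − 99/14 = 1301/14.
Numerically: ≈ 92.92857.
(This is only a lower bound; the true E[α(G)] may be larger.)

E[α(G)] ≥ 1301/14 ≈ 92.92857.


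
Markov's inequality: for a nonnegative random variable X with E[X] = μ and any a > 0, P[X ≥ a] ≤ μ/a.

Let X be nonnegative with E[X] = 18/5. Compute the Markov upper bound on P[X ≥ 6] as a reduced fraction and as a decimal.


μ = E[X] = 18/5, a = 6.
Markov: P[X ≥ 6] ≤ μ/a = (18/5)/6 = 3/5.
Numerically: ≈ 0.60000.
(Since a = 6 > μ = 3.60000, the bound 3/5 is < 1 and informative.)

P[X ≥ 6] ≤ 3/5 ≈ 0.60000.


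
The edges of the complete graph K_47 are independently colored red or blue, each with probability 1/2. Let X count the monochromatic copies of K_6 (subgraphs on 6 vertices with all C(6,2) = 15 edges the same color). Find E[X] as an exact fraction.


Let X = Σ_S X_S over the C(47, 6) = 10737573 subsets S of size 6, where X_S = 1 if the K_6 on S is monochromatic.
For a fixed S, the K_6 on S has C(6, 2) = 15 edges. P[all 15 edges red] = (1/2)^15, and likewise for blue, so P[monochromatic] = 2·(1/2)^15 = 2^{1 − 15} = 1/16384.
By linearity: E[X] = C(47, 6) · 2^{1 − 15} = 10737573 · 1/16384 = 10737573/16384.
Numerically: E[X] ≈ 655.3694.

E[X] = C(47,6)·2^(1−C(6,2)) = 10737573/16384 ≈ 655.3694.


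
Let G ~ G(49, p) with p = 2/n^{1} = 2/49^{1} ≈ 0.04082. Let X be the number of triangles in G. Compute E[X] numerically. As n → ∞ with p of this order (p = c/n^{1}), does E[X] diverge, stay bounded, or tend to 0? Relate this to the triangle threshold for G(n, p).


Number of potential triangles: C(49, 3) = 18424.
Each occurs with probability p³ ≈ (0.04082)³ ≈ 6.799888e-05.
By linearity: E[X] = C(49, 3)·p³ ≈ 18424 · 6.799888e-05 ≈ 1.2528.
Here α = 1, so p = 2/n is exactly at the triangle threshold p ~ 1/n. Asymptotically E[X] → c³/6 = 2³/6 = 4/3 ≈ 1.3333, a bounded constant. In this regime the triangle count is asymptotically Poisson(c³/6).

E[X] ≈ 1.2528; in regime p = Θ(1/n^{1}) E[X] stays bounded (at the triangle threshold p ~ 1/n).


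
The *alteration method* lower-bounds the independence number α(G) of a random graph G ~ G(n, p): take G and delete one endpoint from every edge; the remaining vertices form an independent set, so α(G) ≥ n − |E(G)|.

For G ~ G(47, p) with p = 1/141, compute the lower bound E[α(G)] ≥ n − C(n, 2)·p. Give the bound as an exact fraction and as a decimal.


E[|E(G)|] = C(47, 2)·p = 1081 · (1/141) = 23/3.
E[α(G)] ≥ n − E[|E(G)|] = 47 − 23/3 = 118/3.
Numerically: ≈ 39.3333.
(This is only a lower bound; the true E[α(G)] may be larger.)

E[α(G)] ≥ 118/3 ≈ 39.3333.


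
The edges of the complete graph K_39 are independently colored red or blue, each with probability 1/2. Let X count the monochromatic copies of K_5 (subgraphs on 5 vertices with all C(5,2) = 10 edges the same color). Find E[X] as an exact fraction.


Let X = Σ_S X_S over the C(39, 5) = 575757 subsets S of size 5, where X_S = 1 if the K_5 on S is monochromatic.
For a fixed S, the K_5 on S has C(5, 2) = 10 edges. P[all 10 edges red] = (1/2)^10, and likewise for blue, so P[monochromatic] = 2·(1/2)^10 = 2^{1 − 10} = 1/512.
By linearity: E[X] = C(39, 5) · 2^{1 − 10} = 575757 · 1/512 = 575757/512.
Numerically: E[X] ≈ 1124.525391.

E[X] = C(39,5)·2^(1−C(5,2)) = 575757/512 ≈ 1124.525391.


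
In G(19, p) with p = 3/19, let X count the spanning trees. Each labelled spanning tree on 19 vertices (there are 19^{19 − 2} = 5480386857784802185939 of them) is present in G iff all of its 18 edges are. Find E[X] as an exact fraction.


K_19 has 19^{19 − 2} = 5480386857784802185939 labelled spanning trees.
For each such spanning tree H, let X_H = 1 if all 18 edges of H are present in G. Then P[X_H = 1] = p^{18} = (3/19)^{18} = 387420489/104127350297911241532841.
By linearity: E[X] = Σ_H E[X_H] = 5480386857784802185939 · p^{18} = 5480386857784802185939 · 387420489/104127350297911241532841 = 387420489/19.
Numerically: E[X] ≈ 2.0391e+07.

E[X] = 5480386857784802185939 · (3/19)^{18} = 387420489/19 ≈ 2.0391e+07.


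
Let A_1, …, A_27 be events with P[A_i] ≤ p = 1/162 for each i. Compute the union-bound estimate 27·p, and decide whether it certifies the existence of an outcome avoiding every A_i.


Union bound: P[∪_{i=1}^{27} A_i] ≤ Σ_i P[A_i] ≤ 27·p = 27·(1/162) = 1/6.
Numerically: 1/6 ≈ 0.16667.
Is 1/6 < 1? YES.
Since P[∪ A_i] ≤ 1/6 < 1, the complement has P[∩ A_i^c] ≥ 1 − 1/6 = 5/6 > 0, so some outcome avoids every A_i.

27·p = 1/6 ≈ 0.16667; existence CERTIFIED by the union bound.


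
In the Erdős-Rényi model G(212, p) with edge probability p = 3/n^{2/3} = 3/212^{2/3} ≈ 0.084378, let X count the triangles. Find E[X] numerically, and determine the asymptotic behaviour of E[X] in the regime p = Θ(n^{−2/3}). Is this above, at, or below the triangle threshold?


Number of potential triangles: C(212, 3) = 1565620.
Each occurs with probability p³ ≈ (0.084378)³ ≈ 6.0074760e-04.
By linearity: E[X] = C(212, 3)·p³ ≈ 1565620 · 6.0074760e-04 ≈ 940.54245.
Since α = 2/3 < 1, p = c/n^{2/3} ≫ 1/n is above the triangle threshold p ~ 1/n. Asymptotically E[X] ~ (c³/6)·n^{3(1−α)} = (3³/6)·n^{1} → ∞; triangles are abundant w.h.p.

E[X] ≈ 940.54245; in regime p = Θ(1/n^{2/3}) E[X] diverges (above the triangle threshold p ~ 1/n).


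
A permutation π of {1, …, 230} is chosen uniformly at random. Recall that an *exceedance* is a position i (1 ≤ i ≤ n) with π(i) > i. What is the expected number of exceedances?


Write X = Σ_{i=1}^{230} X_i, where X_i = 1_{π(i) > i}.
For each fixed i, π(i) is uniform over {1, …, 230} (marginal of a uniform permutation), so P[π(i) > i] = (n − i)/n. Summing: Σ_{i=1}^{230} (n − i)/n = (0 + 1 + … + 229)/230 = 230(230 − 1)/(2·230) = (230 − 1)/2.
Hence E[X] = Σ_{i=1}^{230} (230 − i)/230 = 229/2 ≈ 114.5000.

E[X] = 229/2 = 114.5000.


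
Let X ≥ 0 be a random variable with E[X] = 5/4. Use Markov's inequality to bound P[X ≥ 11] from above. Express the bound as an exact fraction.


μ = E[X] = 5/4, a = 11.
Markov: P[X ≥ 11] ≤ μ/a = (5/4)/11 = 5/44.
Numerically: ≈ 0.11364.
(Since a = 11 > μ = 1.25000, the bound 5/44 is < 1 and informative.)

P[X ≥ 11] ≤ 5/44 ≈ 0.11364.


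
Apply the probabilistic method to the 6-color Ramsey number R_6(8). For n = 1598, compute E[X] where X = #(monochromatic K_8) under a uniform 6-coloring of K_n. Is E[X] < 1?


E[X] = C(1598, 8) · 6^{1 − 28} = 1036267977730442348529 · 6^{−27} = 1036267977730442348529/1023490369077469249536.
As a reduced fraction: E[X] = 115140886414493594281/113721152119718805504 ≈ 1.0125.
Is E[X] < 1? NO.
Since E[X] ≥ 1, the first-moment bound is inconclusive at n = 1598; it does NOT by itself certify R_6(8) > 1598.

E[X] = 115140886414493594281/113721152119718805504 ≈ 1.0125; E[X] ≥ 1; first-moment method inconclusive here.


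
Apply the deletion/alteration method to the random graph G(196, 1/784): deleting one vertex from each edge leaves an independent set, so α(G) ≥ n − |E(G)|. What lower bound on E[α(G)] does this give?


E[|E(G)|] = C(196, 2)·p = 19110 · (1/784) = 195/8.
E[α(G)] ≥ n − E[|E(G)|] = 196 − 195/8 = 1373/8.
Numerically: ≈ 171.625000.
(This is only a lower bound; the true E[α(G)] may be larger.)

E[α(G)] ≥ 1373/8 ≈ 171.625000.


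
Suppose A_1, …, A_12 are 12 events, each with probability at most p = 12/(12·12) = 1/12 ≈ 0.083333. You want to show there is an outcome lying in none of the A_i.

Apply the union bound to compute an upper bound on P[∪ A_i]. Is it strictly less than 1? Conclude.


Union bound: P[∪_{i=1}^{12} A_i] ≤ Σ_i P[A_i] ≤ 12·p = 12·(1/12) = 1.
Numerically: 1 ≈ 1.000000.
Is 1 < 1? NO.
Since the bound 1 is ≥ 1, the union bound is uninformative here; it does NOT by itself certify existence.

12·p = 1 ≈ 1.000000; existence NOT certified by the union bound.


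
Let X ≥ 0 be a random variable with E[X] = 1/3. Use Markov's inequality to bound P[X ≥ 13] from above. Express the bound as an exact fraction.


μ = E[X] = 1/3, a = 13.
Markov: P[X ≥ 13] ≤ μ/a = (1/3)/13 = 1/39.
Numerically: ≈ 0.0256.
(Since a = 13 > μ = 0.3333, the bound 1/39 is < 1 and informative.)

P[X ≥ 13] ≤ 1/39 ≈ 0.0256.


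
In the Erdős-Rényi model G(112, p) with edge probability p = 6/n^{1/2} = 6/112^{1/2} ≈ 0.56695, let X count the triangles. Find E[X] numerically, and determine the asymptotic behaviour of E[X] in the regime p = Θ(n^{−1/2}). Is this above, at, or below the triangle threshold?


Number of potential triangles: C(112, 3) = 227920.
Each occurs with probability p³ ≈ (0.56695)³ ≈ 1.8223287e-01.
By linearity: E[X] = C(112, 3)·p³ ≈ 227920 · 1.8223287e-01 ≈ 41534.51594.
Since α = 1/2 < 1, p = c/n^{1/2} ≫ 1/n is above the triangle threshold p ~ 1/n. Asymptotically E[X] ~ (c³/6)·n^{3(1−α)} = (6³/6)·n^{1.5} → ∞; triangles are abundant w.h.p.

E[X] ≈ 41534.51594; in regime p = Θ(1/n^{1/2}) E[X] diverges (above the triangle threshold p ~ 1/n).


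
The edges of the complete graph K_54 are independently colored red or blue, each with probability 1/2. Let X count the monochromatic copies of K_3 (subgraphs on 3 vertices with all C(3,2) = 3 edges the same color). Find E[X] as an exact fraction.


Let X = Σ_S X_S over the C(54, 3) = 24804 subsets S of size 3, where X_S = 1 if the K_3 on S is monochromatic.
For a fixed S, the K_3 on S has C(3, 2) = 3 edges. P[all 3 edges red] = (1/2)^3, and likewise for blue, so P[monochromatic] = 2·(1/2)^3 = 2^{1 − 3} = 1/4.
By linearity of expectation: E[X] = C(54, 3) · 2^{1 − 3} = 24804 · 1/4 = 6201.
Numerically: E[X] ≈ 6201.000000.

E[X] = C(54,3)·2^(1−C(3,2)) = 6201 ≈ 6201.000000.


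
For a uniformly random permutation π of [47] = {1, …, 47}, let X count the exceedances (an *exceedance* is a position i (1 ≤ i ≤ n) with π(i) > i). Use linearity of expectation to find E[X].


Write X = Σ_{i=1}^{47} X_i, where X_i = 1_{π(i) > i}.
For each fixed i, π(i) is uniform over {1, …, 47} (marginal of a uniform permutation), so P[π(i) > i] = (n − i)/n. Summing: Σ_{i=1}^{47} (n − i)/n = (0 + 1 + … + 46)/47 = 47(47 − 1)/(2·47) = (47 − 1)/2.
Hence E[X] = Σ_{i=1}^{47} (47 − i)/47 = 23 ≈ 23.00000.

E[X] = 23 = 23.00000.


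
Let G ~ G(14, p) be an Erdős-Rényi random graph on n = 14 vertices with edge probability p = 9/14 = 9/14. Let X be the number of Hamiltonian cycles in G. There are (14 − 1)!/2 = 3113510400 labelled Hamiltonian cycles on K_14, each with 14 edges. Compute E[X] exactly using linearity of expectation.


K_14 has (14 − 1)!/2 = 3113510400 labelled Hamiltonian cycles.
For each such Hamiltonian cycle H, let X_H = 1 if all 14 edges of H are present in G. Then P[X_H = 1] = p^{14} = (9/14)^{14} = 22876792454961/11112006825558016.
By linearity of expectation: E[X] = Σ_H E[X_H] = 3113510400 · p^{14} = 3113510400 · 22876792454961/11112006825558016 = 19873641525435994725/3100448333024.
Numerically: E[X] ≈ 6.40993e+06.

E[X] = 3113510400 · (9/14)^{14} = 19873641525435994725/3100448333024 ≈ 6.40993e+06.


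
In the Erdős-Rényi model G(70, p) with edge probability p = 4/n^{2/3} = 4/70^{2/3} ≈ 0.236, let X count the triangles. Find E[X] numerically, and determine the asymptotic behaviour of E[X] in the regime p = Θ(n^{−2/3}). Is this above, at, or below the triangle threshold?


Number of potential triangles: C(70, 3) = 54740.
Each occurs with probability p³ ≈ (0.236)³ ≈ 1.30612e-02.
By linearity: E[X] = C(70, 3)·p³ ≈ 54740 · 1.30612e-02 ≈ 714.971.
Since α = 2/3 < 1, p = c/n^{2/3} ≫ 1/n is above the triangle threshold p ~ 1/n. Asymptotically E[X] ~ (c³/6)·n^{3(1−α)} = (4³/6)·n^{1} → ∞; triangles are abundant w.h.p.

E[X] ≈ 714.971; in regime p = Θ(1/n^{2/3}) E[X] diverges (above the triangle threshold p ~ 1/n).


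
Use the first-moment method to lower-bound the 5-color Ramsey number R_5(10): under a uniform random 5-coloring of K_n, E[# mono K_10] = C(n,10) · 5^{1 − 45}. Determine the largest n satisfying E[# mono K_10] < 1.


We need C(n, 10) · 5^{1 − 45} < 1, i.e. C(n, 10) < 5^{45 − 1} = 5684341886080801486968994140625.
Check values of n near the boundary:
  n = 5389: C(5389, 10) = 5645340767466558997768874792926; 5645340767466558997768874792926 < 5684341886080801486968994140625? YES
  n = 5390: C(5390, 10) = 5655833965919099070255434039753; 5655833965919099070255434039753 < 5684341886080801486968994140625? YES
  n = 5391: C(5391, 10) = 5666344714787188828795213697883; 5666344714787188828795213697883 < 5684341886080801486968994140625? YES
  n = 5392: C(5392, 10) = 5676873040158402483252283957448; 5676873040158402483252283957448 < 5684341886080801486968994140625? YES
  n = 5393: C(5393, 10) = 5687418968154238267170642278008; 5687418968154238267170642278008 < 5684341886080801486968994140625? NO
  n = 5394: C(5394, 10) = 5697982524930156243149785372878; 5697982524930156243149785372878 < 5684341886080801486968994140625? NO
  n = 5395: C(5395, 10) = 5708563736675616143322765475706; 5708563736675616143322765475706 < 5684341886080801486968994140625? NO
The largest n with C(n, 10) < 5684341886080801486968994140625 is n = 5392 (where E[X] = 5676873040158402483252283957448/5684341886080801486968994140625 ≈ 0.999). Hence R_5(10) > 5392, i.e. R_5(10) ≥ 5393.

Largest n = 5392; hence R_5(10) > 5392.


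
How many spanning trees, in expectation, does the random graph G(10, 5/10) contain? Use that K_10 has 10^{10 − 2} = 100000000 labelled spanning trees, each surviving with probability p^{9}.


K_10 has 10^{10 − 2} = 100000000 labelled spanning trees.
For each such spanning tree H, let X_H = 1 if all 9 edges of H are present in G. Then P[X_H = 1] = p^{9} = (1/2)^{9} = 1/512.
Summing the indicators: E[X] = Σ_H E[X_H] = 100000000 · p^{9} = 100000000 · 1/512 = 390625/2.
Numerically: E[X] ≈ 1.95e+05.

E[X] = 100000000 · (1/2)^{9} = 390625/2 ≈ 1.95e+05.


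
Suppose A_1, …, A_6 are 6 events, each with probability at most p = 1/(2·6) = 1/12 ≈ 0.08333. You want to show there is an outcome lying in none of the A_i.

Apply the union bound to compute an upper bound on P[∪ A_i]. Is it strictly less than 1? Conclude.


Union bound: P[∪_{i=1}^{6} A_i] ≤ Σ_i P[A_i] ≤ 6·p = 6·(1/12) = 1/2.
Numerically: 1/2 ≈ 0.50000.
Is 1/2 < 1? YES.
Since P[∪ A_i] ≤ 1/2 < 1, the complement has P[∩ A_i^c] ≥ 1 − 1/2 = 1/2 > 0, so some outcome avoids every A_i.

6·p = 1/2 ≈ 0.50000; existence CERTIFIED by the union bound.


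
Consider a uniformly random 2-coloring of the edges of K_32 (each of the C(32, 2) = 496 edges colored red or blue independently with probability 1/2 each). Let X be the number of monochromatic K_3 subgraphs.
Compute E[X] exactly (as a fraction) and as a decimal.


Let X = Σ_S X_S over the C(32, 3) = 4960 subsets S of size 3, where X_S = 1 if the K_3 on S is monochromatic.
For a fixed S, the K_3 on S has C(3, 2) = 3 edges. P[all 3 edges red] = (1/2)^3, and likewise for blue, so P[monochromatic] = 2·(1/2)^3 = 2^{1 − 3} = 1/4.
By linearity: E[X] = C(32, 3) · 2^{1 − 3} = 4960 · 1/4 = 1240.
Numerically: E[X] ≈ 1240.0000.

E[X] = C(32,3)·2^(1−C(3,2)) = 1240 ≈ 1240.0000.


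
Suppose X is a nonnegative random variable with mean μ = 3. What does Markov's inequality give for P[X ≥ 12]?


μ = E[X] = 3, a = 12.
Markov: P[X ≥ 12] ≤ μ/a = (3)/12 = 1/4.
Numerically: ≈ 0.25000.
(Since a = 12 > μ = 3.00000, the bound 1/4 is < 1 and informative.)

P[X ≥ 12] ≤ 1/4 ≈ 0.25000.


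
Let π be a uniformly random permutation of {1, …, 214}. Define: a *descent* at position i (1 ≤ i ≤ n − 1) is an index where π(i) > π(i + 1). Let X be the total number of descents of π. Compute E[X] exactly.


Write X = Σ X_I over i = 1, …, 213, with X_I the indicator of one descent.
There are 213 indicators.
For each fixed i, the pair (π(i), π(i+1)) is a uniformly random ordered pair of distinct values from {1, …, 214}; by symmetry P[π(i) > π(i+1)] = 1/2.
By linearity: E[X] = 213 · (1/2) = (214 − 1) · (1/2) = 213/2 ≈ 106.500.

E[X] = 213/2 = 106.500.


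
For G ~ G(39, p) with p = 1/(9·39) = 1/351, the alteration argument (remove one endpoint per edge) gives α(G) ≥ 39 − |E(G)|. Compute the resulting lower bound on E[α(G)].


E[|E(G)|] = C(39, 2)·p = 741 · (1/351) = 19/9.
E[α(G)] ≥ n − E[|E(G)|] = 39 − 19/9 = 332/9.
Numerically: ≈ 36.88889.
(This is only a lower bound; the true E[α(G)] may be larger.)

E[α(G)] ≥ 332/9 ≈ 36.88889.


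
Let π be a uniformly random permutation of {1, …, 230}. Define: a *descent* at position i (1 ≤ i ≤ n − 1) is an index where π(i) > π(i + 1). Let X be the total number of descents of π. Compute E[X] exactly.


Write X = Σ X_I over i = 1, …, 229, with X_I the indicator of one descent.
There are 229 indicators.
For each fixed i, the pair (π(i), π(i+1)) is a uniformly random ordered pair of distinct values from {1, …, 230}; by symmetry P[π(i) > π(i+1)] = 1/2.
By linearity: E[X] = 229 · (1/2) = (230 − 1) · (1/2) = 229/2 ≈ 114.500000.

E[X] = 229/2 = 114.500000.


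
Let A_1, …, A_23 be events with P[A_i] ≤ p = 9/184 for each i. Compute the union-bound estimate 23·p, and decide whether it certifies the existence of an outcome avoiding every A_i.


Union bound: P[∪_{i=1}^{23} A_i] ≤ Σ_i P[A_i] ≤ 23·p = 23·(9/184) = 9/8.
Numerically: 9/8 ≈ 1.125.
Is 9/8 < 1? NO.
Since the bound 9/8 is ≥ 1, the union bound is uninformative here; it does NOT by itself certify existence.

23·p = 9/8 ≈ 1.125; existence NOT certified by the union bound.


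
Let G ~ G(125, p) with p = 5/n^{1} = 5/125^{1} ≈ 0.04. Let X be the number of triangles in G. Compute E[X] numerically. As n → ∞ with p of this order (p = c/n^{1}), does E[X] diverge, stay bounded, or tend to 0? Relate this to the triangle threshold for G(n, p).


Number of potential triangles: C(125, 3) = 317750.
Each occurs with probability p³ ≈ (0.04)³ ≈ 6.40000000e-05.
By linearity: E[X] = C(125, 3)·p³ ≈ 317750 · 6.40000000e-05 ≈ 20.336000.
Here α = 1, so p = 5/n is exactly at the triangle threshold p ~ 1/n. Asymptotically E[X] → c³/6 = 5³/6 = 125/6 ≈ 20.833333, a bounded constant. In this regime the triangle count is asymptotically Poisson(c³/6).

E[X] ≈ 20.336000; in regime p = Θ(1/n^{1}) E[X] stays bounded (at the triangle threshold p ~ 1/n).


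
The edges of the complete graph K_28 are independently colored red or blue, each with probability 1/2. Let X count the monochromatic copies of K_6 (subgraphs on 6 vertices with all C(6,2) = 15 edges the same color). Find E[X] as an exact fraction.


Let X = Σ_S X_S over the C(28, 6) = 376740 subsets S of size 6, where X_S = 1 if the K_6 on S is monochromatic.
For a fixed S, the K_6 on S has C(6, 2) = 15 edges. P[all 15 edges red] = (1/2)^15, and likewise for blue, so P[monochromatic] = 2·(1/2)^15 = 2^{1 − 15} = 1/16384.
By linearity of expectation: E[X] = C(28, 6) · 2^{1 − 15} = 376740 · 1/16384 = 94185/4096.
Numerically: E[X] ≈ 22.994.

E[X] = C(28,6)·2^(1−C(6,2)) = 94185/4096 ≈ 22.994.


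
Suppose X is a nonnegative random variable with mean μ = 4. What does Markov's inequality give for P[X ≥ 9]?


μ = E[X] = 4, a = 9.
Markov: P[X ≥ 9] ≤ μ/a = (4)/9 = 4/9.
Numerically: ≈ 0.444.
(Since a = 9 > μ = 4.000, the bound 4/9 is < 1 and informative.)

P[X ≥ 9] ≤ 4/9 ≈ 0.444.


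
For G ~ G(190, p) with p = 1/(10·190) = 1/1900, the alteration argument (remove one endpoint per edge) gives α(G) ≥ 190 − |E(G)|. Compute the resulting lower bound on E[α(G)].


E[|E(G)|] = C(190, 2)·p = 17955 · (1/1900) = 189/20.
E[α(G)] ≥ n − E[|E(G)|] = 190 − 189/20 = 3611/20.
Numerically: ≈ 180.5500.
(This is only a lower bound; the true E[α(G)] may be larger.)

E[α(G)] ≥ 3611/20 ≈ 180.5500.


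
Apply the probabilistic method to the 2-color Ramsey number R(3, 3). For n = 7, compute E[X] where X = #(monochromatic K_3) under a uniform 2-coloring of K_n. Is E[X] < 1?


E[X] = C(7, 3) · 2^{1 − 3} = 35 · 2^{−2} = 35/4.
As a reduced fraction: E[X] = 35/4 ≈ 8.7500000.
Is E[X] < 1? NO.
Since E[X] ≥ 1, the first-moment bound is inconclusive at n = 7; it does NOT by itself certify R(3, 3) > 7.

E[X] = 35/4 ≈ 8.7500000; E[X] ≥ 1; first-moment method inconclusive here.


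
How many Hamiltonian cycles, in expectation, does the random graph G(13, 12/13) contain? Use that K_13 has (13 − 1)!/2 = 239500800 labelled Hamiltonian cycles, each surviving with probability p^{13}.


K_13 has (13 − 1)!/2 = 239500800 labelled Hamiltonian cycles.
For each such Hamiltonian cycle H, let X_H = 1 if all 13 edges of H are present in G. Then P[X_H = 1] = p^{13} = (12/13)^{13} = 106993205379072/302875106592253.
By linearity of expectation: E[X] = Σ_H E[X_H] = 239500800 · p^{13} = 239500800 · 106993205379072/302875106592253 = 25624958282852047257600/302875106592253.
Numerically: E[X] ≈ 8.4606e+07.

E[X] = 239500800 · (12/13)^{13} = 25624958282852047257600/302875106592253 ≈ 8.4606e+07.


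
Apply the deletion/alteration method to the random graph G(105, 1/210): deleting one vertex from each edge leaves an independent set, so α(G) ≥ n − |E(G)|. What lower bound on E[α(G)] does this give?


E[|E(G)|] = C(105, 2)·p = 5460 · (1/210) = 26.
E[α(G)] ≥ n − E[|E(G)|] = 105 − 26 = 79.
Numerically: ≈ 79.00000.
(This is only a lower bound; the true E[α(G)] may be larger.)

E[α(G)] ≥ 79 ≈ 79.00000.


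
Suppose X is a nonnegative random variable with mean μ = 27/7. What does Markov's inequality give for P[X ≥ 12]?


μ = E[X] = 27/7, a = 12.
Markov: P[X ≥ 12] ≤ μ/a = (27/7)/12 = 9/28.
Numerically: ≈ 0.32143.
(Since a = 12 > μ = 3.85714, the bound 9/28 is < 1 and informative.)

P[X ≥ 12] ≤ 9/28 ≈ 0.32143.


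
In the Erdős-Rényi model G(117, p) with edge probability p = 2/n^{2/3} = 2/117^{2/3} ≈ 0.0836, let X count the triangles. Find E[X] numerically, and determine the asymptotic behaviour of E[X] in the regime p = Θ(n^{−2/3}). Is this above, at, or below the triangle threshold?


Number of potential triangles: C(117, 3) = 260130.
Each occurs with probability p³ ≈ (0.0836)³ ≈ 5.84411e-04.
By linearity: E[X] = C(117, 3)·p³ ≈ 260130 · 5.84411e-04 ≈ 152.023.
Since α = 2/3 < 1, p = c/n^{2/3} ≫ 1/n is above the triangle threshold p ~ 1/n. Asymptotically E[X] ~ (c³/6)·n^{3(1−α)} = (2³/6)·n^{1} → ∞; triangles are abundant w.h.p.

E[X] ≈ 152.023; in regime p = Θ(1/n^{2/3}) E[X] diverges (above the triangle threshold p ~ 1/n).


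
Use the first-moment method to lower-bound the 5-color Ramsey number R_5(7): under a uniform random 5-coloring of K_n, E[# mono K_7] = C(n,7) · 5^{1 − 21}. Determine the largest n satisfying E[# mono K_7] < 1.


We need C(n, 7) · 5^{1 − 21} < 1, i.e. C(n, 7) < 5^{21 − 1} = 95367431640625.
Check values of n near the boundary:
  n = 336: C(336, 7) = 90079147136880; 90079147136880 < 95367431640625? YES
  n = 337: C(337, 7) = 91989916924632; 91989916924632 < 95367431640625? YES
  n = 338: C(338, 7) = 93935323022736; 93935323022736 < 95367431640625? YES
  n = 339: C(339, 7) = 95915887062372; 95915887062372 < 95367431640625? NO
  n = 340: C(340, 7) = 97932136940560; 97932136940560 < 95367431640625? NO
  n = 341: C(341, 7) = 99984606876440; 99984606876440 < 95367431640625? NO
The largest n with C(n, 7) < 95367431640625 is n = 338 (where E[X] = 93935323022736/95367431640625 ≈ 0.985). Hence R_5(7) > 338, i.e. R_5(7) ≥ 339.

Largest n = 338; hence R_5(7) > 338.


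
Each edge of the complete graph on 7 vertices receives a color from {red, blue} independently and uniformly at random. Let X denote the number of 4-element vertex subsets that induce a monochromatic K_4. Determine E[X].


Let X = Σ_S X_S over the C(7, 4) = 35 subsets S of size 4, where X_S = 1 if the K_4 on S is monochromatic.
For a fixed S, the K_4 on S has C(4, 2) = 6 edges. P[all 6 edges red] = (1/2)^6, and likewise for blue, so P[monochromatic] = 2·(1/2)^6 = 2^{1 − 6} = 1/32.
By linearity: E[X] = C(7, 4) · 2^{1 − 6} = 35 · 1/32 = 35/32.
Numerically: E[X] ≈ 1.09375.

E[X] = C(7,4)·2^(1−C(4,2)) = 35/32 ≈ 1.09375.


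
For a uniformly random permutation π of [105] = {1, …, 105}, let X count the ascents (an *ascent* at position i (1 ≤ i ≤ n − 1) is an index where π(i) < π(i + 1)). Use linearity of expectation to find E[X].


Write X = Σ X_I over i = 1, …, 104, with X_I the indicator of one ascent.
There are 104 indicators.
For each fixed i, the pair (π(i), π(i+1)) is a uniformly random ordered pair of distinct values from {1, …, 105}; by symmetry P[π(i) < π(i+1)] = 1/2.
By linearity: E[X] = 104 · (1/2) = (105 − 1) · (1/2) = 52 ≈ 52.000000.

E[X] = 52 = 52.000000.


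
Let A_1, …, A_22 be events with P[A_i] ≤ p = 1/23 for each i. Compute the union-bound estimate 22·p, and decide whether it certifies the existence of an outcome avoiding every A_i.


Union bound: P[∪_{i=1}^{22} A_i] ≤ Σ_i P[A_i] ≤ 22·p = 22·(1/23) = 22/23.
Numerically: 22/23 ≈ 0.9565.
Is 22/23 < 1? YES.
Since P[∪ A_i] ≤ 22/23 < 1, the complement has P[∩ A_i^c] ≥ 1 − 22/23 = 1/23 > 0, so some outcome avoids every A_i.

22·p = 22/23 ≈ 0.9565; existence CERTIFIED by the union bound.


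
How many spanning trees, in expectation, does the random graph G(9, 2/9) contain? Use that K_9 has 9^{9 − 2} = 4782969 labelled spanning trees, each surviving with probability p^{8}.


K_9 has 9^{9 − 2} = 4782969 labelled spanning trees.
For each such spanning tree H, let X_H = 1 if all 8 edges of H are present in G. Then P[X_H = 1] = p^{8} = (2/9)^{8} = 256/43046721.
By linearity: E[X] = Σ_H E[X_H] = 4782969 · p^{8} = 4782969 · 256/43046721 = 256/9.
Numerically: E[X] ≈ 28.44.

E[X] = 4782969 · (2/9)^{8} = 256/9 ≈ 28.44.


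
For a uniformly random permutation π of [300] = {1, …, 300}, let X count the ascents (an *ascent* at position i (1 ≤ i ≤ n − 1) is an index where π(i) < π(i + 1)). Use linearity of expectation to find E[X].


Write X = Σ X_I over i = 1, …, 299, with X_I the indicator of one ascent.
There are 299 indicators.
For each fixed i, the pair (π(i), π(i+1)) is a uniformly random ordered pair of distinct values from {1, …, 300}; by symmetry P[π(i) < π(i+1)] = 1/2.
By linearity: E[X] = 299 · (1/2) = (300 − 1) · (1/2) = 299/2 ≈ 149.5000.

E[X] = 299/2 = 149.5000.
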